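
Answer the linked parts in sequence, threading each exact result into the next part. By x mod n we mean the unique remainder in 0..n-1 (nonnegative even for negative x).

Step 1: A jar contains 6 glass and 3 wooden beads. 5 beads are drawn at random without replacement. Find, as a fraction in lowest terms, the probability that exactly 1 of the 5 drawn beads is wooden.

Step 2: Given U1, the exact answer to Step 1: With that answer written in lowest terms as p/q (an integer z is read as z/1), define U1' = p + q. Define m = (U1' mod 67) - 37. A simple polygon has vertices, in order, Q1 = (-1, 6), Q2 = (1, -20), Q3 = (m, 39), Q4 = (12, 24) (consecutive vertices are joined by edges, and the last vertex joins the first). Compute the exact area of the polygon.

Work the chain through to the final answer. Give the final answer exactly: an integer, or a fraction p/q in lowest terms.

1111/2

Step 1: total draws C(9,5) = 126; favorable C(3,1)*C(6,4) = 45; P = 5/14; answer 5/14
Step 2: U1 = 5/14; threaded value p + q = 19; m = -18; cross terms: (-1*-20 - 1*6)=14, (1*39 - -18*-20)=-321, (-18*24 - 12*39)=-900, (12*6 - -1*24)=96; twice the area = |-1111| = 1111; area = 1111/2; answer 1111/2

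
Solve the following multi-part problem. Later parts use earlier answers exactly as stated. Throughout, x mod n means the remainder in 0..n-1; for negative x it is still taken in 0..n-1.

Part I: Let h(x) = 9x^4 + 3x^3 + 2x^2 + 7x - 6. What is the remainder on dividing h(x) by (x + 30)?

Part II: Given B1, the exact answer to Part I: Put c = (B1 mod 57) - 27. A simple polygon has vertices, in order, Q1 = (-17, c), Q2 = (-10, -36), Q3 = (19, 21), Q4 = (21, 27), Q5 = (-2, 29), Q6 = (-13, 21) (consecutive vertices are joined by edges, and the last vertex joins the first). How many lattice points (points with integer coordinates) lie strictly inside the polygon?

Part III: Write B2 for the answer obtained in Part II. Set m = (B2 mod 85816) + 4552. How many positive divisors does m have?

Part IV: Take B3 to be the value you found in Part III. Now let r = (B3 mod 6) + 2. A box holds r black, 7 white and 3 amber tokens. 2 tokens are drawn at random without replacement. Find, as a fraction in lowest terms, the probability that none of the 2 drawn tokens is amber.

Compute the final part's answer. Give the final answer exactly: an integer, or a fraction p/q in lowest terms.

Part I: remainder = value at the root: 9*(-30)^4 + 3*(-30)^3 + 2*(-30)^2 + 7*(-30)^1 - 6 = (7290000) + (-81000) + (1800) + (-210) + (-6) = 7210584; answer 7210584
Part II: B1 = 7210584; c = 0; cross terms: (-17*-36 - -10*0)=612, (-10*21 - 19*-36)=474, (19*27 - 21*21)=72, (21*29 - -2*27)=663, (-2*21 - -13*29)=335, (-13*0 - -17*21)=357; twice the area = |2513| = 2513; area = 2513/2; boundary points = 1 + 1 + 2 + 1 + 1 + 1 = 7; strictly interior points = area - boundary/2 + 1 = 1254; answer 1254
Part III: B2 = 1254; m = 5806; 5806 = 2 * 2903; number of divisors = (1+1) * (1+1) = 4; answer 4
Part IV: B3 = 4; r = 6; total draws C(16,2) = 120; favorable C(13,2) = 78; P = 13/20; answer 13/20

13/20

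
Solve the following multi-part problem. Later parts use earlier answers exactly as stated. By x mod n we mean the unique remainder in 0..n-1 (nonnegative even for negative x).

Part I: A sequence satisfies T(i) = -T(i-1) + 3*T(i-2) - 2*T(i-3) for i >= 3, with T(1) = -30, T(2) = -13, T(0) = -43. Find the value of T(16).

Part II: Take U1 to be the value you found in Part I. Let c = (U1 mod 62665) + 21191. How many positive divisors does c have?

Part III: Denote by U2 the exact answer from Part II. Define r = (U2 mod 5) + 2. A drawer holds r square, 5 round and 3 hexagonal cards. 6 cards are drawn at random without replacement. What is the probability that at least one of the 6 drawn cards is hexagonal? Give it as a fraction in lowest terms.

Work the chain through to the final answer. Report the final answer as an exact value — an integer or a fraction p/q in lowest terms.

Part I: T(3) = -1*(-13) + 3*(-30) - 2*(-43) = 9; iterating: T(3)=9, T(4)=12, T(5)=41, T(6)=-23, T(7)=122, T(8)=-273, T(9)=685, T(10)=-1748, T(11)=4349, T(12)=-10963, T(13)=27506, T(14)=-69093, T(15)=173537, T(16)=-435828; answer -435828
Part II: U1 = -435828; c = 24018; 24018 = 2 * 3 * 4003; number of divisors = (1+1) * (1+1) * (1+1) = 8; answer 8
Part III: U2 = 8; r = 5; total draws C(13,6) = 1716; complement C(10,6) = 210; favorable 1716 - 210 = 1506; P = 251/286; answer 251/286

251/286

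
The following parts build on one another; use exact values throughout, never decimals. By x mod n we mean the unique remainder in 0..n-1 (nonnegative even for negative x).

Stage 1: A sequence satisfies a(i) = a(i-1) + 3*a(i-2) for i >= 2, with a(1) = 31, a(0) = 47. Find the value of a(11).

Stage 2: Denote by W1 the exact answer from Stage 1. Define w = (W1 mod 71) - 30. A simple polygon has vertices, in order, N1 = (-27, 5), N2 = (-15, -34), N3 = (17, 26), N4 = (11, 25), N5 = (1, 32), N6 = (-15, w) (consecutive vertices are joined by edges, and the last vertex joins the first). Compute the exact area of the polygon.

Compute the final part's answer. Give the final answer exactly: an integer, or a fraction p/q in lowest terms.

732

Stage 1: a(2) = 1*(31) + 3*(47) = 172; iterating: a(2)=172, a(3)=265, a(4)=781, a(5)=1576, a(6)=3919, a(7)=8647, a(8)=20404, a(9)=46345, a(10)=107557, a(11)=246592; answer 246592
Stage 2: W1 = 246592; w = -21; cross terms: (-27*-34 - -15*5)=993, (-15*26 - 17*-34)=188, (17*25 - 11*26)=139, (11*32 - 1*25)=327, (1*-21 - -15*32)=459, (-15*5 - -27*-21)=-642; twice the area = |1464| = 1464; area = 732; answer 732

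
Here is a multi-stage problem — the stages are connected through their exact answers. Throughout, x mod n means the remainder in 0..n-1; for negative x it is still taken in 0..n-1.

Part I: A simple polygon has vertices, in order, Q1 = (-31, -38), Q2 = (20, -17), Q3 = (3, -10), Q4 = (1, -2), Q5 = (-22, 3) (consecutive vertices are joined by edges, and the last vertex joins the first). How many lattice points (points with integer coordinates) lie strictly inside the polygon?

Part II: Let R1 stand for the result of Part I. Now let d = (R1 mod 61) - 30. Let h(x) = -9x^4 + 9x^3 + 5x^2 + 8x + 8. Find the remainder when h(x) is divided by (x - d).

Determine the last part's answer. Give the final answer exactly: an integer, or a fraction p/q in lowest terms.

-9484

Part I: cross terms: (-31*-17 - 20*-38)=1287, (20*-10 - 3*-17)=-149, (3*-2 - 1*-10)=4, (1*3 - -22*-2)=-41, (-22*-38 - -31*3)=929; twice the area = |2030| = 2030; area = 1015; boundary points = 3 + 1 + 2 + 1 + 1 = 8; strictly interior points = area - boundary/2 + 1 = 1012; answer 1012
Part II: R1 = 1012; d = 6; remainder = value at the root: -9*(6)^4 + 9*(6)^3 + 5*(6)^2 + 8*(6)^1 + 8 = (-11664) + (1944) + (180) + (48) + (8) = -9484; answer -9484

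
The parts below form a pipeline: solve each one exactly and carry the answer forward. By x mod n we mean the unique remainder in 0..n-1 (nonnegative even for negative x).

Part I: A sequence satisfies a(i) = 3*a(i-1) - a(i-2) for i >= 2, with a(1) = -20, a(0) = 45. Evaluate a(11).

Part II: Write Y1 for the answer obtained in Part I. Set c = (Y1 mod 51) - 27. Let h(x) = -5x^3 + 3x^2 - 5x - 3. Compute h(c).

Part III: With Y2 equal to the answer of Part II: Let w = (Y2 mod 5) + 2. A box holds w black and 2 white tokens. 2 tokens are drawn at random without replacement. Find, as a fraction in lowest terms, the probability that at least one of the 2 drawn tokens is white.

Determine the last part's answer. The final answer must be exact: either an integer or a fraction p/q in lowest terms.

Part I: a(2) = 3*(-20) - 1*(45) = -105; iterating: a(2)=-105, a(3)=-295, a(4)=-780, a(5)=-2045, a(6)=-5355, a(7)=-14020, a(8)=-36705, a(9)=-96095, a(10)=-251580, a(11)=-658645; answer -658645
Part II: Y1 = -658645; c = -7; -5*(-7)^3 + 3*(-7)^2 - 5*(-7)^1 - 3 = (1715) + (147) + (35) + (-3) = 1894; answer 1894
Part III: Y2 = 1894; w = 6; total draws C(8,2) = 28; complement C(6,2) = 15; favorable 28 - 15 = 13; P = 13/28; answer 13/28

13/28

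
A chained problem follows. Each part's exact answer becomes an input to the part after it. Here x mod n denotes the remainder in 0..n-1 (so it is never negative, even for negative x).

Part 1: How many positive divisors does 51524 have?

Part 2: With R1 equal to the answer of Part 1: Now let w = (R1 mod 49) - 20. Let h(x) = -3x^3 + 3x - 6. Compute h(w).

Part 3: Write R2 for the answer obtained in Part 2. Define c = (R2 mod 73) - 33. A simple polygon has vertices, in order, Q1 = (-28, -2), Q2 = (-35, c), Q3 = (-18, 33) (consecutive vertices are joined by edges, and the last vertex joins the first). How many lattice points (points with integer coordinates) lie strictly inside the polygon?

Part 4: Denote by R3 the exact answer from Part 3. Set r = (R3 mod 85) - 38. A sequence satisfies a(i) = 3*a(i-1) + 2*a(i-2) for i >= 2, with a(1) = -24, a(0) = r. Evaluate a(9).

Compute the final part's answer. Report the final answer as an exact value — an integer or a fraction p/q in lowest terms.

Part 1: 51524 = 2^2 * 11 * 1171; number of divisors = (2+1) * (1+1) * (1+1) = 12; answer 12
Part 2: R1 = 12; w = -8; -3*(-8)^3 + 3*(-8)^1 - 6 = (1536) + (-24) + (-6) = 1506; answer 1506
Part 3: R2 = 1506; c = 13; cross terms: (-28*13 - -35*-2)=-434, (-35*33 - -18*13)=-921, (-18*-2 - -28*33)=960; twice the area = |-395| = 395; area = 395/2; boundary points = 1 + 1 + 5 = 7; strictly interior points = area - boundary/2 + 1 = 195; answer 195
Part 4: R3 = 195; r = -13; a(2) = 3*(-24) + 2*(-13) = -98; iterating: a(2)=-98, a(3)=-342, a(4)=-1222, a(5)=-4350, a(6)=-15494, a(7)=-55182, a(8)=-196534, a(9)=-699966; answer -699966

-699966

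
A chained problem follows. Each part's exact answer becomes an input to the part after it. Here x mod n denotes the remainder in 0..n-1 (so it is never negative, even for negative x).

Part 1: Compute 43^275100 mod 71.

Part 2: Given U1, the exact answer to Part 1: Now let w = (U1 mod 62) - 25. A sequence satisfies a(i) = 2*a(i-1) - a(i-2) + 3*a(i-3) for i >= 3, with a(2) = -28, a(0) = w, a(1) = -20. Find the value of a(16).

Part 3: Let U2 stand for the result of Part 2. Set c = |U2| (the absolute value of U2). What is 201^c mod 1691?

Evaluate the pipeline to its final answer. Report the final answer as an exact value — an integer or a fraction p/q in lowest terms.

1090

Part 1: squarings mod 71: 43^1=43, 43^2=3, 43^4=9, 43^8=10, 43^16=29, 43^32=60, 43^64=50, 43^128=15, 43^256=12, 43^512=2, 43^1024=4, 43^2048=16, 43^4096=43, 43^8192=3, 43^16384=9, 43^32768=10, 43^65536=29, 43^131072=60, 43^262144=50; 43^275100 = 43^4 * 43^8 * 43^16 * 43^128 * 43^512 * 43^4096 * 43^8192 * 43^262144 = 1 (mod 71); answer 1
Part 2: U1 = 1; w = -24; a(3) = 2*(-28) - 1*(-20) + 3*(-24) = -108; iterating: a(3)=-108, a(4)=-248, a(5)=-472, a(6)=-1020, a(7)=-2312, a(8)=-5020, a(9)=-10788, a(10)=-23492, a(11)=-51256, a(12)=-111384, a(13)=-241988, a(14)=-526360, a(15)=-1144884, a(16)=-2489372; answer -2489372
Part 3: U2 = -2489372; c = 2489372; squarings mod 1691: 201^1=201, 201^2=1508, 201^4=1360, 201^8=1337, 201^16=182, 201^32=995, 201^64=790, 201^128=121, 201^256=1113, 201^512=957, 201^1024=1018, 201^2048=1432, 201^4096=1132, 201^8192=1337, 201^16384=182, 201^32768=995, 201^65536=790, 201^131072=121, 201^262144=1113, 201^524288=957, 201^1048576=1018, 201^2097152=1432; 201^2489372 = 201^4 * 201^8 * 201^16 * 201^1024 * 201^2048 * 201^4096 * 201^8192 * 201^16384 * 201^32768 * 201^65536 * 201^262144 * 201^2097152 = 1090 (mod 1691); answer 1090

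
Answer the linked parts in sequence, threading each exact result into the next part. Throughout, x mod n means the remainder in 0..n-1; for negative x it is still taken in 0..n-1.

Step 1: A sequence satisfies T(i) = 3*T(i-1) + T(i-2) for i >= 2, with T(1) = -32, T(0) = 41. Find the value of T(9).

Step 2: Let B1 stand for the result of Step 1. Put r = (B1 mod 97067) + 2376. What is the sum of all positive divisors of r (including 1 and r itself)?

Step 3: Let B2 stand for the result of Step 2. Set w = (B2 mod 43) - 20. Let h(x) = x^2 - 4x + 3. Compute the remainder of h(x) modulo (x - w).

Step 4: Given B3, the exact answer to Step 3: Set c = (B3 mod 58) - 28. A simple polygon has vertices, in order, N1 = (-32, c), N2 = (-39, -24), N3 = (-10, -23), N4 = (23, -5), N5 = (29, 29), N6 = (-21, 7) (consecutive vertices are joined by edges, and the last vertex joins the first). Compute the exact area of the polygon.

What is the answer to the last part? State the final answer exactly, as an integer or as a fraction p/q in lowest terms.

1989

Step 1: T(2) = 3*(-32) + 1*(41) = -55; iterating: T(2)=-55, T(3)=-197, T(4)=-646, T(5)=-2135, T(6)=-7051, T(7)=-23288, T(8)=-76915, T(9)=-254033; answer -254033
Step 2: B1 = -254033; r = 39544; 39544 = 2^3 * 4943; sigma = (1 + 2 + 4 + 8) * (1 + 4943) = 15 * 4944 = 74160; answer 74160
Step 3: B2 = 74160; w = 8; remainder = value at the root: 1*(8)^2 - 4*(8)^1 + 3 = (64) + (-32) + (3) = 35; answer 35
Step 4: B3 = 35; c = 7; cross terms: (-32*-24 - -39*7)=1041, (-39*-23 - -10*-24)=657, (-10*-5 - 23*-23)=579, (23*29 - 29*-5)=812, (29*7 - -21*29)=812, (-21*7 - -32*7)=77; twice the area = |3978| = 3978; area = 1989; answer 1989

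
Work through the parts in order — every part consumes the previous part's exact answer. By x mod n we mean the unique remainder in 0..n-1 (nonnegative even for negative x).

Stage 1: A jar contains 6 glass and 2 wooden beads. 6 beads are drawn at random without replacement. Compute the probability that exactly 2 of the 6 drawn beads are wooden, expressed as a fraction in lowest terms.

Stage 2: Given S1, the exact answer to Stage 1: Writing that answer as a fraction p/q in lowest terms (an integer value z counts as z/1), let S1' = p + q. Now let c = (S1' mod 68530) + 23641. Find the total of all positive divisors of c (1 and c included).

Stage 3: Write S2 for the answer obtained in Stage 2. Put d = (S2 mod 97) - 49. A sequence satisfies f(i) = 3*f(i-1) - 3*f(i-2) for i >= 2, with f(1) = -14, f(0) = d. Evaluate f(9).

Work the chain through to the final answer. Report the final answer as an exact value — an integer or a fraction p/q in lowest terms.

Stage 1: total draws C(8,6) = 28; favorable C(2,2)*C(6,4) = 15; P = 15/28; answer 15/28
Stage 2: S1 = 15/28; threaded value p + q = 43; c = 23684; 23684 = 2^2 * 31 * 191; sigma = (1 + 2 + 4) * (1 + 31) * (1 + 191) = 7 * 32 * 192 = 43008; answer 43008
Stage 3: S2 = 43008; d = -12; f(2) = 3*(-14) - 3*(-12) = -6; iterating: f(2)=-6, f(3)=24, f(4)=90, f(5)=198, f(6)=324, f(7)=378, f(8)=162, f(9)=-648; answer -648

-648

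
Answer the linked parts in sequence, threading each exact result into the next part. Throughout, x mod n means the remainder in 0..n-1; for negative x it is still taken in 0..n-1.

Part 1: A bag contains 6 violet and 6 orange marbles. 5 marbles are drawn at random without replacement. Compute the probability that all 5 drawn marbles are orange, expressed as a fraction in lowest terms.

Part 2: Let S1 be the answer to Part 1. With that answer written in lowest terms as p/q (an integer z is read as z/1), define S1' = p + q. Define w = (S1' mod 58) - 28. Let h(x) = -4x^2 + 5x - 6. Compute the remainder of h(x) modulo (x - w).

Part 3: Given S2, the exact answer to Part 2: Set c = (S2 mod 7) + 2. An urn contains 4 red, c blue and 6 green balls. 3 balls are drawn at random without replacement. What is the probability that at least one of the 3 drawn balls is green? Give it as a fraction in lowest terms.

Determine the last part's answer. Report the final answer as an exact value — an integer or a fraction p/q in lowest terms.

251/286

Part 1: total draws C(12,5) = 792; favorable C(6,5) = 6; P = 1/132; answer 1/132
Part 2: S1 = 1/132; threaded value p + q = 133; w = -11; remainder = value at the root: -4*(-11)^2 + 5*(-11)^1 - 6 = (-484) + (-55) + (-6) = -545; answer -545
Part 3: S2 = -545; c = 3; total draws C(13,3) = 286; complement C(7,3) = 35; favorable 286 - 35 = 251; P = 251/286; answer 251/286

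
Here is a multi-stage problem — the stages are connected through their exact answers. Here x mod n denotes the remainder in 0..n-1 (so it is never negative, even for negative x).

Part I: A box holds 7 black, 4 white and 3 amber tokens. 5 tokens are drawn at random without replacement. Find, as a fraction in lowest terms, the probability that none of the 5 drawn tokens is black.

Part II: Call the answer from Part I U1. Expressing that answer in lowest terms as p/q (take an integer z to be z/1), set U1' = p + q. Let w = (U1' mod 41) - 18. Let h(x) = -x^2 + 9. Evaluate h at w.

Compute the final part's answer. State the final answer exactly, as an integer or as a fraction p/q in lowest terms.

Part I: total draws C(14,5) = 2002; favorable C(7,5) = 21; P = 3/286; answer 3/286
Part II: U1 = 3/286; threaded value p + q = 289; w = -16; -1*(-16)^2 + 9 = (-256) + (9) = -247; answer -247

-247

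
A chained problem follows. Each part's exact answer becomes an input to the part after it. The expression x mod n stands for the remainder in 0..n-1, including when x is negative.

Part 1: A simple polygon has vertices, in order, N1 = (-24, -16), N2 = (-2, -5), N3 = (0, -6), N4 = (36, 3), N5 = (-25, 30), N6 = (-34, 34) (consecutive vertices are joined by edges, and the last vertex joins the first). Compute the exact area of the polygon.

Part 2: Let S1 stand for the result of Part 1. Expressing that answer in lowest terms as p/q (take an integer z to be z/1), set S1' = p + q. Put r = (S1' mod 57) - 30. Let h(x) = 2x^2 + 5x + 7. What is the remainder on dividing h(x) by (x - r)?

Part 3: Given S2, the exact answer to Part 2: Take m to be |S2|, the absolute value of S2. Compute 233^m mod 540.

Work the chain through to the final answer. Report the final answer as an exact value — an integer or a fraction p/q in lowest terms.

Part 1: cross terms: (-24*-5 - -2*-16)=88, (-2*-6 - 0*-5)=12, (0*3 - 36*-6)=216, (36*30 - -25*3)=1155, (-25*34 - -34*30)=170, (-34*-16 - -24*34)=1360; twice the area = |3001| = 3001; area = 3001/2; answer 3001/2
Part 2: S1 = 3001/2; threaded value p + q = 3003; r = 9; remainder = value at the root: 2*(9)^2 + 5*(9)^1 + 7 = (162) + (45) + (7) = 214; answer 214
Part 3: S2 = 214; m = 214; squarings mod 540: 233^1=233, 233^2=289, 233^4=361, 233^8=181, 233^16=361, 233^32=181, 233^64=361, 233^128=181; 233^214 = 233^2 * 233^4 * 233^16 * 233^64 * 233^128 = 469 (mod 540); answer 469

469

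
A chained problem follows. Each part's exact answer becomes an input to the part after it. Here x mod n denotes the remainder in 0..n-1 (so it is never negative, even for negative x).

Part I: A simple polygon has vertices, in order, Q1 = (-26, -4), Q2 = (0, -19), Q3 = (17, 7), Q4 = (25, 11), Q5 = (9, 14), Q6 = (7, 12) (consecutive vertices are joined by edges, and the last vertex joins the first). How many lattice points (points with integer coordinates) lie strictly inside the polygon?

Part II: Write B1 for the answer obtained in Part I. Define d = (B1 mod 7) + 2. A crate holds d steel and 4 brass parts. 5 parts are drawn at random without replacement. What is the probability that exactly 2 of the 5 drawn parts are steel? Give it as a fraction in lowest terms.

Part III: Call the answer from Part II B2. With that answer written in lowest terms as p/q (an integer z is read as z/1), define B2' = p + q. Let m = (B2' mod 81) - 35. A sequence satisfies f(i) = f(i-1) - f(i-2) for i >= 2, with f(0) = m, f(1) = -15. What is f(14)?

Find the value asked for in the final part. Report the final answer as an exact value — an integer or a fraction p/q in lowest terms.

-6

Part I: cross terms: (-26*-19 - 0*-4)=494, (0*7 - 17*-19)=323, (17*11 - 25*7)=12, (25*14 - 9*11)=251, (9*12 - 7*14)=10, (7*-4 - -26*12)=284; twice the area = |1374| = 1374; area = 687; boundary points = 1 + 1 + 4 + 1 + 2 + 1 = 10; strictly interior points = area - boundary/2 + 1 = 683; answer 683
Part II: B1 = 683; d = 6; total draws C(10,5) = 252; favorable C(6,2)*C(4,3) = 60; P = 5/21; answer 5/21
Part III: B2 = 5/21; threaded value p + q = 26; m = -9; f(2) = 1*(-15) - 1*(-9) = -6; iterating: f(2)=-6, f(3)=9, f(4)=15, f(5)=6, f(6)=-9, f(7)=-15, f(8)=-6, f(9)=9, f(10)=15, f(11)=6, f(12)=-9, f(13)=-15, f(14)=-6; answer -6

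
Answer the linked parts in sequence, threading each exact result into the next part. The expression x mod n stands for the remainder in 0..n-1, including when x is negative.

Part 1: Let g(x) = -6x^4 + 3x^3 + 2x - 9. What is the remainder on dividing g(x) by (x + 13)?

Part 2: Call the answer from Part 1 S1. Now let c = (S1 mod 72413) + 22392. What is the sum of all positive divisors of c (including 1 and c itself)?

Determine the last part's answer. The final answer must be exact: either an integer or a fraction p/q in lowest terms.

62856

Part 1: remainder = value at the root: -6*(-13)^4 + 3*(-13)^3 + 2*(-13)^1 - 9 = (-171366) + (-6591) + (-26) + (-9) = -177992; answer -177992
Part 2: S1 = -177992; c = 61639; 61639 = 53 * 1163; sigma = (1 + 53) * (1 + 1163) = 54 * 1164 = 62856; answer 62856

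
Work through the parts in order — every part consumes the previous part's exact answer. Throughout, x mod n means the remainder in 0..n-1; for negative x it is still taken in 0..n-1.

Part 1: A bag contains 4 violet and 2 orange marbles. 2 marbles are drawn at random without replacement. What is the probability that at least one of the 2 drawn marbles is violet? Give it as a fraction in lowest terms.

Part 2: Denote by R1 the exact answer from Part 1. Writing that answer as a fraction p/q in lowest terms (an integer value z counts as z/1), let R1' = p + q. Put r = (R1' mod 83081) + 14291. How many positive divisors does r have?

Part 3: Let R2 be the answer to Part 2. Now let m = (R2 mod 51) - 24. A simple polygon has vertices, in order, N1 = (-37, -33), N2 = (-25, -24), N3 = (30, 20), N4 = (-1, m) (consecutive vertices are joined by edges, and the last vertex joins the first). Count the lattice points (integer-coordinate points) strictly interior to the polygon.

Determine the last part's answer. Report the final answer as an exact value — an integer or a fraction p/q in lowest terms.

Part 1: total draws C(6,2) = 15; complement C(2,2) = 1; favorable 15 - 1 = 14; P = 14/15; answer 14/15
Part 2: R1 = 14/15; threaded value p + q = 29; r = 14320; 14320 = 2^4 * 5 * 179; number of divisors = (4+1) * (1+1) * (1+1) = 20; answer 20
Part 3: R2 = 20; m = -4; cross terms: (-37*-24 - -25*-33)=63, (-25*20 - 30*-24)=220, (30*-4 - -1*20)=-100, (-1*-33 - -37*-4)=-115; twice the area = |68| = 68; area = 34; boundary points = 3 + 11 + 1 + 1 = 16; strictly interior points = area - boundary/2 + 1 = 27; answer 27

27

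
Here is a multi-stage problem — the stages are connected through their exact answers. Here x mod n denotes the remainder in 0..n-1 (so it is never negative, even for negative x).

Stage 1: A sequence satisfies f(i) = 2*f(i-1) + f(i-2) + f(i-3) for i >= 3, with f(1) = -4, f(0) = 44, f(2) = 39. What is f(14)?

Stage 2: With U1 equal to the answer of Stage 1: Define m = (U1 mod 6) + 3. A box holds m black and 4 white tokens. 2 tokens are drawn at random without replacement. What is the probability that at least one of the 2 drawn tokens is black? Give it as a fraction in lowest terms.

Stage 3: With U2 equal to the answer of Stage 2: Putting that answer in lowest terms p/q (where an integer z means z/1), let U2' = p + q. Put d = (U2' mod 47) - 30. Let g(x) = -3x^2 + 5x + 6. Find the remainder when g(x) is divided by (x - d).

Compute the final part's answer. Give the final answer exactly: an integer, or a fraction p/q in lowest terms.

-1056

Stage 1: f(3) = 2*(39) + 1*(-4) + 1*(44) = 118; iterating: f(3)=118, f(4)=271, f(5)=699, f(6)=1787, f(7)=4544, f(8)=11574, f(9)=29479, f(10)=75076, f(11)=191205, f(12)=486965, f(13)=1240211, f(14)=3158592; answer 3158592
Stage 2: U1 = 3158592; m = 3; total draws C(7,2) = 21; complement C(4,2) = 6; favorable 21 - 6 = 15; P = 5/7; answer 5/7
Stage 3: U2 = 5/7; threaded value p + q = 12; d = -18; remainder = value at the root: -3*(-18)^2 + 5*(-18)^1 + 6 = (-972) + (-90) + (6) = -1056; answer -1056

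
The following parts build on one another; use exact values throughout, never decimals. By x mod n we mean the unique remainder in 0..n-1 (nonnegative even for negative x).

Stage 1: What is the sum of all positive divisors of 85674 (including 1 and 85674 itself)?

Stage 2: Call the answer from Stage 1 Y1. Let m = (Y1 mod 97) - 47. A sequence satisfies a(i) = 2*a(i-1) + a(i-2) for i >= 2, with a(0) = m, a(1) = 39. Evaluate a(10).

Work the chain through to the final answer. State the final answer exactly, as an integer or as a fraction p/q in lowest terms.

Stage 1: 85674 = 2 * 3 * 109 * 131; sigma = (1 + 2) * (1 + 3) * (1 + 109) * (1 + 131) = 3 * 4 * 110 * 132 = 174240; answer 174240
Stage 2: Y1 = 174240; m = -19; a(2) = 2*(39) + 1*(-19) = 59; iterating: a(2)=59, a(3)=157, a(4)=373, a(5)=903, a(6)=2179, a(7)=5261, a(8)=12701, a(9)=30663, a(10)=74027; answer 74027

74027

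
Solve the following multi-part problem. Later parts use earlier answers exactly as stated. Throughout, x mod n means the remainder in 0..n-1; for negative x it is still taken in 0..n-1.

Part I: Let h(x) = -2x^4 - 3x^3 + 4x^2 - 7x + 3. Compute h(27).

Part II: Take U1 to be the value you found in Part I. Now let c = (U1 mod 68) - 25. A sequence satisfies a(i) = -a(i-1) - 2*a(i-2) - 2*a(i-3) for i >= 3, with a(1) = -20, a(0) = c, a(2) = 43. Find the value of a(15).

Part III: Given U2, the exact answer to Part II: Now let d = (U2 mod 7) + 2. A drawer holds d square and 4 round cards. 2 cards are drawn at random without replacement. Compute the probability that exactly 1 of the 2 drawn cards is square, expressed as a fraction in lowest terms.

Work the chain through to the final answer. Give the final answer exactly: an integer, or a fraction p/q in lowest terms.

Part I: -2*(27)^4 - 3*(27)^3 + 4*(27)^2 - 7*(27)^1 + 3 = (-1062882) + (-59049) + (2916) + (-189) + (3) = -1119201; answer -1119201
Part II: U1 = -1119201; c = -14; a(3) = -1*(43) - 2*(-20) - 2*(-14) = 25; iterating: a(3)=25, a(4)=-71, a(5)=-65, a(6)=157, a(7)=115, a(8)=-299, a(9)=-245, a(10)=613, a(11)=475, a(12)=-1211, a(13)=-965, a(14)=2437, a(15)=1915; answer 1915
Part III: U2 = 1915; d = 6; total draws C(10,2) = 45; favorable C(6,1)*C(4,1) = 24; P = 8/15; answer 8/15

8/15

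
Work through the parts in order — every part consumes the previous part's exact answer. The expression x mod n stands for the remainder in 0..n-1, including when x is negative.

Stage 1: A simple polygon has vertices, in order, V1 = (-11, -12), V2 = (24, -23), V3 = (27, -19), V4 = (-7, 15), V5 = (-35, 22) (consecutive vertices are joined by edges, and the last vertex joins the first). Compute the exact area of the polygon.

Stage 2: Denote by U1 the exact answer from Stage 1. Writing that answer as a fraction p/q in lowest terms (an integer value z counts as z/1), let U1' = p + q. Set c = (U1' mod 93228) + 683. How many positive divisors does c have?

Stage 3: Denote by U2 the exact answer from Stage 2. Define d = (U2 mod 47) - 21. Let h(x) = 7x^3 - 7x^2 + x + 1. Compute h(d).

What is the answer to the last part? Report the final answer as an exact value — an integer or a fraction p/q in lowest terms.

-16574

Stage 1: cross terms: (-11*-23 - 24*-12)=541, (24*-19 - 27*-23)=165, (27*15 - -7*-19)=272, (-7*22 - -35*15)=371, (-35*-12 - -11*22)=662; twice the area = |2011| = 2011; area = 2011/2; answer 2011/2
Stage 2: U1 = 2011/2; threaded value p + q = 2013; c = 2696; 2696 = 2^3 * 337; number of divisors = (3+1) * (1+1) = 8; answer 8
Stage 3: U2 = 8; d = -13; 7*(-13)^3 - 7*(-13)^2 + 1*(-13)^1 + 1 = (-15379) + (-1183) + (-13) + (1) = -16574; answer -16574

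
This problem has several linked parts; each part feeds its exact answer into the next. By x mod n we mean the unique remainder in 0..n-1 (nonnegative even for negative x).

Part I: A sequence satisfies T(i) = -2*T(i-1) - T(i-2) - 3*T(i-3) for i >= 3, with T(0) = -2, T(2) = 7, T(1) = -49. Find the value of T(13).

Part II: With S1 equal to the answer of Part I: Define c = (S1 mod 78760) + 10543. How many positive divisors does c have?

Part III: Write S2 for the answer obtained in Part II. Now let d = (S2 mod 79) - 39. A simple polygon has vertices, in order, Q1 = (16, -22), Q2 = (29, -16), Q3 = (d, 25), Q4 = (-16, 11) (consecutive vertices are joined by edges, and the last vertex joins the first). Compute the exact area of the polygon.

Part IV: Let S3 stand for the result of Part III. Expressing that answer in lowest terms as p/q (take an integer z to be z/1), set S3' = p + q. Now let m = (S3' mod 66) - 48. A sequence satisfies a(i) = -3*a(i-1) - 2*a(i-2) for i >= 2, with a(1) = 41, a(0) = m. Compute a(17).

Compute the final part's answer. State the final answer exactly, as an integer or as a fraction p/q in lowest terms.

Part I: T(3) = -2*(7) - 1*(-49) - 3*(-2) = 41; iterating: T(3)=41, T(4)=58, T(5)=-178, T(6)=175, T(7)=-346, T(8)=1051, T(9)=-2281, T(10)=4549, T(11)=-9970, T(12)=22234, T(13)=-48145; answer -48145
Part II: S1 = -48145; c = 41158; 41158 = 2 * 13 * 1583; number of divisors = (1+1) * (1+1) * (1+1) = 8; answer 8
Part III: S2 = 8; d = -31; cross terms: (16*-16 - 29*-22)=382, (29*25 - -31*-16)=229, (-31*11 - -16*25)=59, (-16*-22 - 16*11)=176; twice the area = |846| = 846; area = 423; answer 423
Part IV: S3 = 423; threaded value p + q = 424; m = -20; a(2) = -3*(41) - 2*(-20) = -83; iterating: a(2)=-83, a(3)=167, a(4)=-335, a(5)=671, a(6)=-1343, a(7)=2687, a(8)=-5375, a(9)=10751, a(10)=-21503, a(11)=43007, a(12)=-86015, a(13)=172031, a(14)=-344063, a(15)=688127, a(16)=-1376255, a(17)=2752511; answer 2752511

2752511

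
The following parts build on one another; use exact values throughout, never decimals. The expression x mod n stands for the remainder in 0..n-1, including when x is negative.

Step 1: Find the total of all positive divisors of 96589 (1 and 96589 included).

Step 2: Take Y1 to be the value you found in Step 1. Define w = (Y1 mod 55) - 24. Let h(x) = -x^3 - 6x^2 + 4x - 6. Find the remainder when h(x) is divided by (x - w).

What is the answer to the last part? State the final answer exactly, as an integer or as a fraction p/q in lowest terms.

Step 1: 96589 is prime, so its only divisors are 1 and 96589; sigma = 1 + 96589 = 96590; answer 96590
Step 2: Y1 = 96590; w = -14; remainder = value at the root: -1*(-14)^3 - 6*(-14)^2 + 4*(-14)^1 - 6 = (2744) + (-1176) + (-56) + (-6) = 1506; answer 1506

1506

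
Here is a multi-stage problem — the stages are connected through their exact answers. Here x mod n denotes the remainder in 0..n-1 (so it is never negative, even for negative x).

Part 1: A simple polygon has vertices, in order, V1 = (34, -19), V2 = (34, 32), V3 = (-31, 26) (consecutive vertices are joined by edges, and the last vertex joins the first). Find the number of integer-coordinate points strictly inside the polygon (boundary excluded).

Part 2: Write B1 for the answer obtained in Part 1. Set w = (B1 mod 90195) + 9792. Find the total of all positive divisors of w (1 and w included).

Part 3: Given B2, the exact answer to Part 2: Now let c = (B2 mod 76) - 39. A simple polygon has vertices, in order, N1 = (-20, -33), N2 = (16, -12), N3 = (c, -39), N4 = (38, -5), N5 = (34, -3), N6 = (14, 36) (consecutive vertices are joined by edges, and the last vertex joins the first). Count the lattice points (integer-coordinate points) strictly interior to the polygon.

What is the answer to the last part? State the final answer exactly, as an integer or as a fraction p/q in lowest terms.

1589

Part 1: cross terms: (34*32 - 34*-19)=1734, (34*26 - -31*32)=1876, (-31*-19 - 34*26)=-295; twice the area = |3315| = 3315; area = 3315/2; boundary points = 51 + 1 + 5 = 57; strictly interior points = area - boundary/2 + 1 = 1630; answer 1630
Part 2: B1 = 1630; w = 11422; 11422 = 2 * 5711; sigma = (1 + 2) * (1 + 5711) = 3 * 5712 = 17136; answer 17136
Part 3: B2 = 17136; c = -3; cross terms: (-20*-12 - 16*-33)=768, (16*-39 - -3*-12)=-660, (-3*-5 - 38*-39)=1497, (38*-3 - 34*-5)=56, (34*36 - 14*-3)=1266, (14*-33 - -20*36)=258; twice the area = |3185| = 3185; area = 3185/2; boundary points = 3 + 1 + 1 + 2 + 1 + 1 = 9; strictly interior points = area - boundary/2 + 1 = 1589; answer 1589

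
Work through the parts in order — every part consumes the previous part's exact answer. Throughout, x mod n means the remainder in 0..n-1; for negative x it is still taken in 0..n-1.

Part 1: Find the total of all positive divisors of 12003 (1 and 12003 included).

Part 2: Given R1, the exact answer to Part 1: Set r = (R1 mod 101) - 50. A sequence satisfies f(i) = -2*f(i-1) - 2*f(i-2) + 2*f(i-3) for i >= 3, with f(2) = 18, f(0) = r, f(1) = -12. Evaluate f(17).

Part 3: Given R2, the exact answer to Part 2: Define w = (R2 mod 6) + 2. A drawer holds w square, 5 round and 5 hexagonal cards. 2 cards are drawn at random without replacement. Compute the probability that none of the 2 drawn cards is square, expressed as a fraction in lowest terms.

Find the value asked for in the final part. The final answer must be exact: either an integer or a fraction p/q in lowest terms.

15/22

Part 1: 12003 = 3 * 4001; sigma = (1 + 3) * (1 + 4001) = 4 * 4002 = 16008; answer 16008
Part 2: R1 = 16008; r = 0; f(3) = -2*(18) - 2*(-12) + 2*(0) = -12; iterating: f(3)=-12, f(4)=-36, f(5)=132, f(6)=-216, f(7)=96, f(8)=504, f(9)=-1632, f(10)=2448, f(11)=-624, f(12)=-6912, f(13)=19968, f(14)=-27360, f(15)=960, f(16)=92736, f(17)=-242112; answer -242112
Part 3: R2 = -242112; w = 2; total draws C(12,2) = 66; favorable C(10,2) = 45; P = 15/22; answer 15/22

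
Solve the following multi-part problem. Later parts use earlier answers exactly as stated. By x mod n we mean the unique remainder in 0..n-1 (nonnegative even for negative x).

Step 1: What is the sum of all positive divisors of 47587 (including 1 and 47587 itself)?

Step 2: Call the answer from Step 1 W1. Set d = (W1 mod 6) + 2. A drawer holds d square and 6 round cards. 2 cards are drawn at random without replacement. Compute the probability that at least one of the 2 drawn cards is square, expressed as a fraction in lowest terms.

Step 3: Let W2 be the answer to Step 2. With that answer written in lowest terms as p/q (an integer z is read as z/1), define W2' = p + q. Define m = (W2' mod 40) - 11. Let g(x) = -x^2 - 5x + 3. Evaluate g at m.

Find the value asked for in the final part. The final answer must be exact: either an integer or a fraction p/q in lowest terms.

Step 1: 47587 = 23 * 2069; sigma = (1 + 23) * (1 + 2069) = 24 * 2070 = 49680; answer 49680
Step 2: W1 = 49680; d = 2; total draws C(8,2) = 28; complement C(6,2) = 15; favorable 28 - 15 = 13; P = 13/28; answer 13/28
Step 3: W2 = 13/28; threaded value p + q = 41; m = -10; -1*(-10)^2 - 5*(-10)^1 + 3 = (-100) + (50) + (3) = -47; answer -47

-47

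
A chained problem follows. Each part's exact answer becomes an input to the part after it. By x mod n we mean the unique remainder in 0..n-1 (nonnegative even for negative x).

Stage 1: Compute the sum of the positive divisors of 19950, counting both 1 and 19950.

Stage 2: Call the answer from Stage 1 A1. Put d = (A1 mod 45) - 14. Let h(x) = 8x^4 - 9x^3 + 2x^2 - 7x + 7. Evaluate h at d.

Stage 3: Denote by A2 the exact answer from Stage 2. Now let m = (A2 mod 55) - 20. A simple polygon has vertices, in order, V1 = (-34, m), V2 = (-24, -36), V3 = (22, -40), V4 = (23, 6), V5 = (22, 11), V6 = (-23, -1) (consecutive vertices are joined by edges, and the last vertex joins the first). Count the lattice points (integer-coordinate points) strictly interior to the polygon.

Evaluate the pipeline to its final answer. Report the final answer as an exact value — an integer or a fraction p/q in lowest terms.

2177

Stage 1: 19950 = 2 * 3 * 5^2 * 7 * 19; sigma = (1 + 2) * (1 + 3) * (1 + 5 + 25) * (1 + 7) * (1 + 19) = 3 * 4 * 31 * 8 * 20 = 59520; answer 59520
Stage 2: A1 = 59520; d = 16; 8*(16)^4 - 9*(16)^3 + 2*(16)^2 - 7*(16)^1 + 7 = (524288) + (-36864) + (512) + (-112) + (7) = 487831; answer 487831
Stage 3: A2 = 487831; m = 16; cross terms: (-34*-36 - -24*16)=1608, (-24*-40 - 22*-36)=1752, (22*6 - 23*-40)=1052, (23*11 - 22*6)=121, (22*-1 - -23*11)=231, (-23*16 - -34*-1)=-402; twice the area = |4362| = 4362; area = 2181; boundary points = 2 + 2 + 1 + 1 + 3 + 1 = 10; strictly interior points = area - boundary/2 + 1 = 2177; answer 2177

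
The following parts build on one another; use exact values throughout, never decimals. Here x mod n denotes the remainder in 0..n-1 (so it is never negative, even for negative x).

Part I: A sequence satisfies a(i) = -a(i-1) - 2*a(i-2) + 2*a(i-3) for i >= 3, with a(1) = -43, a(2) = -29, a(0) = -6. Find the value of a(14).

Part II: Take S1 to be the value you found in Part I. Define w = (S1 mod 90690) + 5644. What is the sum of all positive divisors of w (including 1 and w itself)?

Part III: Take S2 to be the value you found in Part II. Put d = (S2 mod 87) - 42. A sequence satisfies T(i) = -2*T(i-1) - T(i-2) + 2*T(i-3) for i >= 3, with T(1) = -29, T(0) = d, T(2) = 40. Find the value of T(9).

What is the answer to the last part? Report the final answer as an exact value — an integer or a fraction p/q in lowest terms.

Part I: a(3) = -1*(-29) - 2*(-43) + 2*(-6) = 103; iterating: a(3)=103, a(4)=-131, a(5)=-133, a(6)=601, a(7)=-597, a(8)=-871, a(9)=3267, a(10)=-2719, a(11)=-5557, a(12)=17529, a(13)=-11853, a(14)=-34319; answer -34319
Part II: S1 = -34319; w = 62015; 62015 = 5 * 79 * 157; sigma = (1 + 5) * (1 + 79) * (1 + 157) = 6 * 80 * 158 = 75840; answer 75840
Part III: S2 = 75840; d = 21; T(3) = -2*(40) - 1*(-29) + 2*(21) = -9; iterating: T(3)=-9, T(4)=-80, T(5)=249, T(6)=-436, T(7)=463, T(8)=8, T(9)=-1351; answer -1351

-1351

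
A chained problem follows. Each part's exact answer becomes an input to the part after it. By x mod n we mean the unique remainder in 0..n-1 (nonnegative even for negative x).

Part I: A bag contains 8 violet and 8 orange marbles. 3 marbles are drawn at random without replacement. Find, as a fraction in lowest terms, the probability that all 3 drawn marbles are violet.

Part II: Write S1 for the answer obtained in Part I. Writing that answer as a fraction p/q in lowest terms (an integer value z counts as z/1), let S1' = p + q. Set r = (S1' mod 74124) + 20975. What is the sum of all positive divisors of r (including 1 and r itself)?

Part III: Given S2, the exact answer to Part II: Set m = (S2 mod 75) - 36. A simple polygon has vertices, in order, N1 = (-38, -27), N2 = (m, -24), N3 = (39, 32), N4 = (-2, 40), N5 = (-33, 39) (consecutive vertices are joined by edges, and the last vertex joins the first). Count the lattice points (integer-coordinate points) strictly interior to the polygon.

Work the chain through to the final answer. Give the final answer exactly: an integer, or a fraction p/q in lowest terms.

Part I: total draws C(16,3) = 560; favorable C(8,3) = 56; P = 1/10; answer 1/10
Part II: S1 = 1/10; threaded value p + q = 11; r = 20986; 20986 = 2 * 7 * 1499; sigma = (1 + 2) * (1 + 7) * (1 + 1499) = 3 * 8 * 1500 = 36000; answer 36000
Part III: S2 = 36000; m = -36; cross terms: (-38*-24 - -36*-27)=-60, (-36*32 - 39*-24)=-216, (39*40 - -2*32)=1624, (-2*39 - -33*40)=1242, (-33*-27 - -38*39)=2373; twice the area = |4963| = 4963; area = 4963/2; boundary points = 1 + 1 + 1 + 1 + 1 = 5; strictly interior points = area - boundary/2 + 1 = 2480; answer 2480

2480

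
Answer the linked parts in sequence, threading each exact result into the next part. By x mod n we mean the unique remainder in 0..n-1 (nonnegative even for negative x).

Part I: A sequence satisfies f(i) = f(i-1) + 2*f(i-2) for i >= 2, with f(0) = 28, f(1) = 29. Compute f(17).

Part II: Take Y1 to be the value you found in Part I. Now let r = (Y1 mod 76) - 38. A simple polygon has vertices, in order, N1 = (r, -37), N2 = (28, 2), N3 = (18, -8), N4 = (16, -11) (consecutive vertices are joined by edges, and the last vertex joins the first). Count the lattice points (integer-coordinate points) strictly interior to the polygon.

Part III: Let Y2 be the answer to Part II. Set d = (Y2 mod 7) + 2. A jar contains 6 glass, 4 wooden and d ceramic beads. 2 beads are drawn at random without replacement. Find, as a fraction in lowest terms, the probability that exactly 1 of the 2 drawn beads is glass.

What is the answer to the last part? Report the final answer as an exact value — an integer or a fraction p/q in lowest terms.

18/35

Part I: f(2) = 1*(29) + 2*(28) = 85; iterating: f(2)=85, f(3)=143, f(4)=313, f(5)=599, f(6)=1225, f(7)=2423, f(8)=4873, f(9)=9719, f(10)=19465, f(11)=38903, f(12)=77833, f(13)=155639, f(14)=311305, f(15)=622583, f(16)=1245193, f(17)=2490359; answer 2490359
Part II: Y1 = 2490359; r = 29; cross terms: (29*2 - 28*-37)=1094, (28*-8 - 18*2)=-260, (18*-11 - 16*-8)=-70, (16*-37 - 29*-11)=-273; twice the area = |491| = 491; area = 491/2; boundary points = 1 + 10 + 1 + 13 = 25; strictly interior points = area - boundary/2 + 1 = 234; answer 234
Part III: Y2 = 234; d = 5; total draws C(15,2) = 105; favorable C(6,1)*C(9,1) = 54; P = 18/35; answer 18/35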